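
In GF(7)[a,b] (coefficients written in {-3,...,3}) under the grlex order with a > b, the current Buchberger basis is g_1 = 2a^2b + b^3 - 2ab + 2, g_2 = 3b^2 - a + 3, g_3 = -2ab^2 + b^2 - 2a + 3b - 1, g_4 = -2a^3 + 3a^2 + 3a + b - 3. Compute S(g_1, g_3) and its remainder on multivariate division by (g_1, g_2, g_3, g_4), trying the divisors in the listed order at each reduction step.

lcm(LM(g_1), LM(g_3)) = a^2b^2.
S = (lcm/LT(g_1))·g_1 − (lcm/LT(g_3))·g_3 = -3b^4 + 3ab^2 - a^2 - 2ab + 3a + b.
Reduce S modulo (g_1, g_2, g_3, g_4) in that order:
  leading term b^4: subtract (-b^2)·g_2 from -3b^4 + 3ab^2 - a^2 - 2ab + 3a + b → 2ab^2 - a^2 - 2ab + 3b^2 + 3a + b
  leading term ab^2: subtract (3a)·g_2 from 2ab^2 - a^2 - 2ab + 3b^2 + 3a + b → 2a^2 - 2ab + 3b^2 + a + b
  leading term a^2: no divisor's leading term divides it; move 2a^2 to the remainder.
  leading term ab: no divisor's leading term divides it; move -2ab to the remainder.
  leading term b^2: subtract (1)·g_2 from 3b^2 + a + b → 2a + b - 3
  leading term a: no divisor's leading term divides it; move 2a to the remainder.
  leading term b: no divisor's leading term divides it; move b to the remainder.
  leading term 1: no divisor's leading term divides it; move -3 to the remainder.
The remainder 2a^2 - 2ab + 2a + b - 3 is nonzero, so it would be added as the next basis element.

S(g_1, g_3) = -3b^4 + 3ab^2 - a^2 - 2ab + 3a + b; remainder on division = 2a^2 - 2ab + 2a + b - 3.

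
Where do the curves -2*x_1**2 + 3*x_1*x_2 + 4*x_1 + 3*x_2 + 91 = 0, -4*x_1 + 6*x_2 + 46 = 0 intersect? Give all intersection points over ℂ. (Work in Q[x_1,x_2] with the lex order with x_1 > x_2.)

{(4, -5)}

Compute a lex Gröbner basis by Buchberger's algorithm.
f_1 = -2*x_1**2 + 3*x_1*x_2 + 4*x_1 + 3*x_2 + 91, LT = x_1**2.
f_2 = -4*x_1 + 6*x_2 + 46, LT = x_1.

S(f_1,f_2): lcm = x_1**2. S = 19/2*x_1 - 3/2*x_2 - 91/2.
  leading term x_1: subtract (-19/8)·f_2 from 19/2*x_1 - 3/2*x_2 - 91/2 → 51/4*x_2 + 255/4
  leading term x_2: no divisor's leading term divides it; move 51/4*x_2 to the remainder.
  leading term 1: no divisor's leading term divides it; move 255/4 to the remainder.
  remainder 51/4*x_2 + 255/4 ≠ 0; add h_3 = 51/4*x_2 + 255/4 to the basis.

The other S-polynomials (S(f_1,h_3), S(f_2,h_3)) all reduce to 0 modulo the current basis, so we have a Gröbner basis.
Inter-reduce: drop elements whose leading term is divisible by another's, tail-reduce, and make monic.
Reduced Gröbner basis: {x_1 - 4, x_2 + 5}.

The lex basis is triangular: the last element involves only x_2. Solving x_2 + 5 = 0 gives x_2 ∈ {-5}; substituting each value into the earlier elements determines the remaining variables.
  x_2 = -5: the earlier basis element becomes x_1 - 4 = 0, giving x_1 = 4 — point (4, -5).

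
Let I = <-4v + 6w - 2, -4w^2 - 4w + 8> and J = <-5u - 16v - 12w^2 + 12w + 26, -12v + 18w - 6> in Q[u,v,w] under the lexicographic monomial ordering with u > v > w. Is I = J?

For a fixed monomial order, each ideal has a unique reduced Gröbner basis; comparing bases decides equality.
Buchberger on the first generating set:
f_1 = -4v + 6w - 2, LT = v.
f_2 = -4w^2 - 4w + 8, LT = w^2.

The S-polynomials (S(f_1,f_2)) all reduce to 0 modulo the current basis, so we have a Gröbner basis.
Inter-reduce: drop elements whose leading term is divisible by another's, tail-reduce, and make monic.
Reduced Gröbner basis: {v - 3/2w + 1/2, w^2 + w - 2}.

Buchberger on the second generating set:
h_1 = -5u - 16v - 12w^2 + 12w + 26, LT = u.
h_2 = -12v + 18w - 6, LT = v.

The S-polynomials (S(h_1,h_2)) all reduce to 0 modulo the current basis, so we have a Gröbner basis.
Inter-reduce: drop elements whose leading term is divisible by another's, tail-reduce, and make monic.
Reduced Gröbner basis: {u + 12/5w^2 + 12/5w - 34/5, v - 3/2w + 1/2}.

The bases are distinct; the ideals are different.
The choice of monomial ordering does not affect the verdict — as long as both bases are computed under the same ordering, their equality decides ideal equality.

No, the ideals differ.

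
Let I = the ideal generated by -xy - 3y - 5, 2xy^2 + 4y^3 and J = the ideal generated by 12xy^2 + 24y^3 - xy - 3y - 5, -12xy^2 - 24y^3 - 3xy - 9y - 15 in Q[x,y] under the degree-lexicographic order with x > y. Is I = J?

Yes, the ideals are equal.

For a fixed monomial order, each ideal has a unique reduced Gröbner basis; comparing bases decides equality.
Buchberger on the first generating set:
f_1 = -xy - 3y - 5, LT = xy.
f_2 = 2xy^2 + 4y^3, LT = xy^2.

S(f_1,f_2): lcm = xy^2. S = -2y^3 + 3y^2 + 5y.
  leading term y^3: no divisor's leading term divides it; move -2y^3 to the remainder.
  leading term y^2: no divisor's leading term divides it; move 3y^2 to the remainder.
  leading term y: no divisor's leading term divides it; move 5y to the remainder.
  remainder -2y^3 + 3y^2 + 5y ≠ 0; add g_3 = -2y^3 + 3y^2 + 5y to the basis.

S(f_1,g_3): lcm = xy^3. S = 3/2xy^2 + 3y^3 + 5/2xy + 5y^2.
  leading term xy^2: subtract (-3/2y)·f_1 from 3/2xy^2 + 3y^3 + 5/2xy + 5y^2 → 3y^3 + 5/2xy + 1/2y^2 - 15/2y
  leading term y^3: subtract (-3/2)·g_3 from 3y^3 + 5/2xy + 1/2y^2 - 15/2y → 5/2xy + 5y^2
  leading term xy: subtract (-5/2)·f_1 from 5/2xy + 5y^2 → 5y^2 - 15/2y - 25/2
  leading term y^2: no divisor's leading term divides it; move 5y^2 to the remainder.
  leading term y: no divisor's leading term divides it; move -15/2y to the remainder.
  leading term 1: no divisor's leading term divides it; move -25/2 to the remainder.
  remainder 5y^2 - 15/2y - 25/2 ≠ 0; add g_4 = 5y^2 - 15/2y - 25/2 to the basis.

S(f_1,g_4): lcm = xy^2. S = 3/2xy + 3y^2 + 5/2x + 5y.
  leading term xy: subtract (-3/2)·f_1 from 3/2xy + 3y^2 + 5/2x + 5y → 3y^2 + 5/2x + 1/2y - 15/2
  leading term y^2: subtract (3/5)·g_4 from 3y^2 + 5/2x + 1/2y - 15/2 → 5/2x + 5y
  leading term x: no divisor's leading term divides it; move 5/2x to the remainder.
  leading term y: no divisor's leading term divides it; move 5y to the remainder.
  remainder 5/2x + 5y ≠ 0; add g_5 = 5/2x + 5y to the basis.

The other S-polynomials (S(f_2,g_3), S(f_2,g_4), S(g_3,g_4), S(f_1,g_5), S(f_2,g_5), S(g_3,g_5), S(g_4,g_5)) all reduce to 0 modulo the current basis, so we have a Gröbner basis.
Inter-reduce: drop elements whose leading term is divisible by another's, tail-reduce, and make monic.
Reduced Gröbner basis: {y^2 - 3/2y - 5/2, x + 2y}.

Buchberger on the second generating set:
h_1 = 12xy^2 + 24y^3 - xy - 3y - 5, LT = xy^2.
h_2 = -12xy^2 - 24y^3 - 3xy - 9y - 15, LT = xy^2.

S(h_1,h_2): lcm = xy^2. S = -1/3xy - y - 5/3.
  leading term xy: no divisor's leading term divides it; move -1/3xy to the remainder.
  leading term y: no divisor's leading term divides it; move -y to the remainder.
  leading term 1: no divisor's leading term divides it; move -5/3 to the remainder.
  remainder -1/3xy - y - 5/3 ≠ 0; add k_3 = -1/3xy - y - 5/3 to the basis.

S(h_1,k_3): lcm = xy^2. S = 2y^3 - 1/12xy - 3y^2 - 21/4y - 5/12.
  leading term y^3: no divisor's leading term divides it; move 2y^3 to the remainder.
  leading term xy: subtract (1/4)·k_3 from -1/12xy - 3y^2 - 21/4y - 5/12 → -3y^2 - 5y
  leading term y^2: no divisor's leading term divides it; move -3y^2 to the remainder.
  leading term y: no divisor's leading term divides it; move -5y to the remainder.
  remainder 2y^3 - 3y^2 - 5y ≠ 0; add k_4 = 2y^3 - 3y^2 - 5y to the basis.

S(h_1,k_4): lcm = xy^3. S = 2y^4 + 17/12xy^2 + 5/2xy - 1/4y^2 - 5/12y.
  leading term y^4: subtract (y)·k_4 from 2y^4 + 17/12xy^2 + 5/2xy - 1/4y^2 - 5/12y → 17/12xy^2 + 3y^3 + 5/2xy + 19/4y^2 - 5/12y
  leading term xy^2: subtract (17/144)·h_1 from 17/12xy^2 + 3y^3 + 5/2xy + 19/4y^2 - 5/12y → 1/6y^3 + 377/144xy + 19/4y^2 - 1/16y + 85/144
  leading term y^3: subtract (1/12)·k_4 from 1/6y^3 + 377/144xy + 19/4y^2 - 1/16y + 85/144 → 377/144xy + 5y^2 + 17/48y + 85/144
  leading term xy: subtract (-377/48)·k_3 from 377/144xy + 5y^2 + 17/48y + 85/144 → 5y^2 - 15/2y - 25/2
  leading term y^2: no divisor's leading term divides it; move 5y^2 to the remainder.
  leading term y: no divisor's leading term divides it; move -15/2y to the remainder.
  leading term 1: no divisor's leading term divides it; move -25/2 to the remainder.
  remainder 5y^2 - 15/2y - 25/2 ≠ 0; add k_5 = 5y^2 - 15/2y - 25/2 to the basis.

S(h_1,k_5): lcm = xy^2. S = 2y^3 + 17/12xy + 5/2x - 1/4y - 5/12.
  leading term y^3: subtract (1)·k_4 from 2y^3 + 17/12xy + 5/2x - 1/4y - 5/12 → 17/12xy + 3y^2 + 5/2x + 19/4y - 5/12
  leading term xy: subtract (-17/4)·k_3 from 17/12xy + 3y^2 + 5/2x + 19/4y - 5/12 → 3y^2 + 5/2x + 1/2y - 15/2
  leading term y^2: subtract (3/5)·k_5 from 3y^2 + 5/2x + 1/2y - 15/2 → 5/2x + 5y
  leading term x: no divisor's leading term divides it; move 5/2x to the remainder.
  leading term y: no divisor's leading term divides it; move 5y to the remainder.
  remainder 5/2x + 5y ≠ 0; add k_6 = 5/2x + 5y to the basis.

The other S-polynomials (S(h_2,k_3), S(h_2,k_4), S(k_3,k_4), S(h_2,k_5), S(k_3,k_5), S(k_4,k_5), S(h_1,k_6), S(h_2,k_6), S(k_3,k_6), S(k_4,k_6), S(k_5,k_6)) all reduce to 0 modulo the current basis, so we have a Gröbner basis.
Inter-reduce: drop elements whose leading term is divisible by another's, tail-reduce, and make monic.
Reduced Gröbner basis: {y^2 - 3/2y - 5/2, x + 2y}.

Same reduced basis, so the two generating sets span the same ideal.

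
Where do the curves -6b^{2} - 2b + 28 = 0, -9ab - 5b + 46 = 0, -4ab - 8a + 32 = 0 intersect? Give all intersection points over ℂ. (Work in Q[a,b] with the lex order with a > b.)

{(2, 2)}

Compute a lex Gröbner basis by Buchberger's algorithm.
f_1 = -6b^{2} - 2b + 28, LT = b^{2}.
f_2 = -9ab - 5b + 46, LT = ab.
f_3 = -4ab - 8a + 32, LT = ab.

S(f_1,f_2): lcm = ab^{2}. S = \tfrac{1}{3}ab - \tfrac{14}{3}a - \tfrac{5}{9}b^{2} + \tfrac{46}{9}b.
  reduce S modulo (f_1, f_2, f_3):
  remainder -\tfrac{14}{3}a + \tfrac{46}{9}b - \tfrac{8}{9} ≠ 0; add h_4 = -\tfrac{14}{3}a + \tfrac{46}{9}b - \tfrac{8}{9} to the basis.

S(f_1,f_3): lcm = ab^{2}. S = -\tfrac{5}{3}ab - \tfrac{14}{3}a + 8b.
  reduce S modulo (f_1, f_2, f_3, h_4):
  remainder \tfrac{103}{27}b - \tfrac{206}{27} ≠ 0; add h_5 = \tfrac{103}{27}b - \tfrac{206}{27} to the basis.

The other S-polynomials (S(f_2,f_3), S(f_1,h_4), S(f_2,h_4), S(f_3,h_4), S(f_1,h_5), S(f_2,h_5), S(f_3,h_5), S(h_4,h_5)) all reduce to 0 modulo the current basis, so we have a Gröbner basis.
Inter-reduce: drop elements whose leading term is divisible by another's, tail-reduce, and make monic.
Reduced Gröbner basis: {a - 2, b - 2}.

Elimination: the polynomial b - 2 lies in the elimination ideal for b, so b ∈ {2}. For each such b, the remaining basis elements (now univariate) give the rest of the solution.
  b = 2: the earlier basis element becomes a - 2 = 0, giving a = 2 — point (2, 2).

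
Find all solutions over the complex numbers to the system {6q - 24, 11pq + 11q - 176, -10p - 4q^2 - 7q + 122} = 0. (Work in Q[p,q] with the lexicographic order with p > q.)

Compute a lex Gröbner basis by Buchberger's algorithm.
f_1 = 6q - 24, LT = q.
f_2 = 11pq + 11q - 176, LT = pq.
f_3 = -10p - 4q^2 - 7q + 122, LT = p.

S(f_1,f_2): lcm = pq. S = -4p - q + 16.
  leading term p: subtract (2/5)·f_3 from -4p - q + 16 → 8/5q^2 + 9/5q - 164/5
  leading term q^2: subtract (4/15q)·f_1 from 8/5q^2 + 9/5q - 164/5 → 41/5q - 164/5
  leading term q: subtract (41/30)·f_1 from 41/5q - 164/5 → 0
  remainder 0.

S(f_1,f_3): leading monomials are coprime, so the S-polynomial reduces to 0 (Buchberger's first criterion).
S(f_2,f_3): lcm = pq. S = -2/5q^3 - 7/10q^2 + 66/5q - 16.
  leading term q^3: subtract (-1/15q^2)·f_1 from -2/5q^3 - 7/10q^2 + 66/5q - 16 → -23/10q^2 + 66/5q - 16
  leading term q^2: subtract (-23/60q)·f_1 from -23/10q^2 + 66/5q - 16 → 4q - 16
  leading term q: subtract (2/3)·f_1 from 4q - 16 → 0
  remainder 0.

Every S-polynomial of the final basis reduces to 0, so we have a Gröbner basis.
Inter-reduce: drop elements whose leading term is divisible by another's, tail-reduce, and make monic.
Reduced Gröbner basis: {p - 3, q - 4}.

From the last basis element, q - 4 = 0, so q takes values in {4}. Each choice, substituted upward through the basis, yields the corresponding point(s) of the solution set.
  q = 4: the earlier basis element becomes p - 3 = 0, giving p = 3 — point (3, 4).

{(3, 4)}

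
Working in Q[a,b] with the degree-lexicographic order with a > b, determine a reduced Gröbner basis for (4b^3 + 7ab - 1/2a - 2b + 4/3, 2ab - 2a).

Buchberger's algorithm terminates because the ascending chain of leading-term ideals stabilizes.

f_1 = 4b^3 + 7ab - 1/2a - 2b + 4/3, LT = b^3.
f_2 = 2ab - 2a, LT = ab.

S(f_1,f_2): lcm = ab^3. S = 7/4a^2b + ab^2 - 1/8a^2 - 1/2ab + 1/3a.
  leading term a^2b: subtract (7/8a)·f_2 from 7/4a^2b + ab^2 - 1/8a^2 - 1/2ab + 1/3a → ab^2 + 13/8a^2 - 1/2ab + 1/3a
  leading term ab^2: subtract (1/2b)·f_2 from ab^2 + 13/8a^2 - 1/2ab + 1/3a → 13/8a^2 + 1/2ab + 1/3a
  leading term a^2: no divisor's leading term divides it; move 13/8a^2 to the remainder.
  leading term ab: subtract (1/4)·f_2 from 1/2ab + 1/3a → 5/6a
  leading term a: no divisor's leading term divides it; move 5/6a to the remainder.
  remainder 13/8a^2 + 5/6a ≠ 0; add g_3 = 13/8a^2 + 5/6a to the basis.

S(f_1,g_3): leading monomials are coprime, so the S-polynomial reduces to 0 (Buchberger's first criterion).
S(f_2,g_3): lcm = a^2b. S = -a^2 - 20/39ab.
  leading term a^2: subtract (-8/13)·g_3 from -a^2 - 20/39ab → -20/39ab + 20/39a
  leading term ab: subtract (-10/39)·f_2 from -20/39ab + 20/39a → 0
  remainder 0.

Every S-polynomial of the final basis reduces to 0, so we have a Gröbner basis.

G = {b^3 + 13/8a - 1/2b + 1/3, a^2 + 20/39a, ab - a}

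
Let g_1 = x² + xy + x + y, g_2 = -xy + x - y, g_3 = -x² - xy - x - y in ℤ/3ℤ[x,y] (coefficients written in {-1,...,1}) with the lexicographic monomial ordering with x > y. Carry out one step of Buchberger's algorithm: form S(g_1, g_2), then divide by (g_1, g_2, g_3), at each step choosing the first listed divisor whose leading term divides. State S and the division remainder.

lcm(LM(g_1), LM(g_2)) = x²y.
S = (lcm/LT(g_1))·g_1 − (lcm/LT(g_2))·g_2 = x² + xy² + y².
Reduce S modulo (g_1, g_2, g_3) in that order:
  leading term x²: subtract (1)·g_1 from x² + xy² + y² → xy² - xy - x + y² - y
  leading term xy²: subtract (-y)·g_2 from xy² - xy - x + y² - y → -x - y
  leading term x: no divisor's leading term divides it; move -x to the remainder.
  leading term y: no divisor's leading term divides it; move -y to the remainder.
The remainder -x - y is nonzero, so it would be added as the next basis element.
This is the inner loop of Buchberger's algorithm — each nonzero remainder becomes a new basis element.

S(g_1, g_2) = x² + xy² + y²; remainder on division = -x - y.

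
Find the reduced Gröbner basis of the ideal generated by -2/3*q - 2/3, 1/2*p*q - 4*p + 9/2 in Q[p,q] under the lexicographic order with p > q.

G = {p - 1, q + 1}

f_1 = -2/3*q - 2/3, LT = q.
f_2 = 1/2*p*q - 4*p + 9/2, LT = p*q.

S(f_1,f_2): lcm = p*q. S = 9*p - 9.
  reduce S modulo (f_1, f_2):
  remainder 9*p - 9 ≠ 0; add g_3 = 9*p - 9 to the basis.

The other S-polynomials (S(f_1,g_3), S(f_2,g_3)) all reduce to 0 modulo the current basis, so we have a Gröbner basis.
Inter-reduce: drop elements whose leading term is divisible by another's, tail-reduce, and make monic.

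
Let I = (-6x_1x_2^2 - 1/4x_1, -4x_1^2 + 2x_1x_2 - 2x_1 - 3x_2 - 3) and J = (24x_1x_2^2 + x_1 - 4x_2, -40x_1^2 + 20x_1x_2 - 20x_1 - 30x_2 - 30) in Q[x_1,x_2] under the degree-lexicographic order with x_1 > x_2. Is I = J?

No, the ideals differ.

Equality of ideals is decidable: compute both reduced Gröbner bases (unique for the ordering) and check whether they agree.
Buchberger on the first generating set:
f_1 = -6x_1x_2^2 - 1/4x_1, LT = x_1x_2^2.
f_2 = -4x_1^2 + 2x_1x_2 - 2x_1 - 3x_2 - 3, LT = x_1^2.

S(f_1,f_2): lcm = x_1^2x_2^2. S = 1/2x_1x_2^3 - 1/2x_1x_2^2 - 3/4x_2^3 + 1/24x_1^2 - 3/4x_2^2.
  leading term x_1x_2^3: subtract (-1/12x_2)·f_1 from 1/2x_1x_2^3 - 1/2x_1x_2^2 - 3/4x_2^3 + 1/24x_1^2 - 3/4x_2^2 → -1/2x_1x_2^2 - 3/4x_2^3 + 1/24x_1^2 - 1/48x_1x_2 - 3/4x_2^2
  leading term x_1x_2^2: subtract (1/12)·f_1 from -1/2x_1x_2^2 - 3/4x_2^3 + 1/24x_1^2 - 1/48x_1x_2 - 3/4x_2^2 → -3/4x_2^3 + 1/24x_1^2 - 1/48x_1x_2 - 3/4x_2^2 + 1/48x_1
  leading term x_2^3: no divisor's leading term divides it; move -3/4x_2^3 to the remainder.
  leading term x_1^2: subtract (-1/96)·f_2 from 1/24x_1^2 - 1/48x_1x_2 - 3/4x_2^2 + 1/48x_1 → -3/4x_2^2 - 1/32x_2 - 1/32
  leading term x_2^2: no divisor's leading term divides it; move -3/4x_2^2 to the remainder.
  leading term x_2: no divisor's leading term divides it; move -1/32x_2 to the remainder.
  leading term 1: no divisor's leading term divides it; move -1/32 to the remainder.
  remainder -3/4x_2^3 - 3/4x_2^2 - 1/32x_2 - 1/32 ≠ 0; add g_3 = -3/4x_2^3 - 3/4x_2^2 - 1/32x_2 - 1/32 to the basis.

The other S-polynomials (S(f_1,g_3), S(f_2,g_3)) all reduce to 0 modulo the current basis, so we have a Gröbner basis.
Inter-reduce: drop elements whose leading term is divisible by another's, tail-reduce, and make monic.
Reduced Gröbner basis: {x_1x_2^2 + 1/24x_1, x_2^3 + x_2^2 + 1/24x_2 + 1/24, x_1^2 - 1/2x_1x_2 + 1/2x_1 + 3/4x_2 + 3/4}.

Buchberger on the second generating set:
h_1 = 24x_1x_2^2 + x_1 - 4x_2, LT = x_1x_2^2.
h_2 = -40x_1^2 + 20x_1x_2 - 20x_1 - 30x_2 - 30, LT = x_1^2.

S(h_1,h_2): lcm = x_1^2x_2^2. S = 1/2x_1x_2^3 - 1/2x_1x_2^2 - 3/4x_2^3 + 1/24x_1^2 - 1/6x_1x_2 - 3/4x_2^2.
  leading term x_1x_2^3: subtract (1/48x_2)·h_1 from 1/2x_1x_2^3 - 1/2x_1x_2^2 - 3/4x_2^3 + 1/24x_1^2 - 1/6x_1x_2 - 3/4x_2^2 → -1/2x_1x_2^2 - 3/4x_2^3 + 1/24x_1^2 - 3/16x_1x_2 - 2/3x_2^2
  leading term x_1x_2^2: subtract (-1/48)·h_1 from -1/2x_1x_2^2 - 3/4x_2^3 + 1/24x_1^2 - 3/16x_1x_2 - 2/3x_2^2 → -3/4x_2^3 + 1/24x_1^2 - 3/16x_1x_2 - 2/3x_2^2 + 1/48x_1 - 1/12x_2
  leading term x_2^3: no divisor's leading term divides it; move -3/4x_2^3 to the remainder.
  leading term x_1^2: subtract (-1/960)·h_2 from 1/24x_1^2 - 3/16x_1x_2 - 2/3x_2^2 + 1/48x_1 - 1/12x_2 → -1/6x_1x_2 - 2/3x_2^2 - 11/96x_2 - 1/32
  leading term x_1x_2: no divisor's leading term divides it; move -1/6x_1x_2 to the remainder.
  leading term x_2^2: no divisor's leading term divides it; move -2/3x_2^2 to the remainder.
  leading term x_2: no divisor's leading term divides it; move -11/96x_2 to the remainder.
  leading term 1: no divisor's leading term divides it; move -1/32 to the remainder.
  remainder -3/4x_2^3 - 1/6x_1x_2 - 2/3x_2^2 - 11/96x_2 - 1/32 ≠ 0; add k_3 = -3/4x_2^3 - 1/6x_1x_2 - 2/3x_2^2 - 11/96x_2 - 1/32 to the basis.

The other S-polynomials (S(h_1,k_3), S(h_2,k_3)) all reduce to 0 modulo the current basis, so we have a Gröbner basis.
Inter-reduce: drop elements whose leading term is divisible by another's, tail-reduce, and make monic.
Reduced Gröbner basis: {x_1x_2^2 + 1/24x_1 - 1/6x_2, x_2^3 + 2/9x_1x_2 + 8/9x_2^2 + 11/72x_2 + 1/24, x_1^2 - 1/2x_1x_2 + 1/2x_1 + 3/4x_2 + 3/4}.

The bases are distinct; the ideals are different.
The same test decides containment: I ⊆ J iff every generator of I reduces to 0 modulo a Gröbner basis of J.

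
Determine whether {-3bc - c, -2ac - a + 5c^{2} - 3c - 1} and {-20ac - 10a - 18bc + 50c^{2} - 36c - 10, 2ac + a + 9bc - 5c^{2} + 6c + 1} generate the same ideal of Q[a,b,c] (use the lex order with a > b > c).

Yes, the ideals are equal.

For a fixed monomial order, each ideal has a unique reduced Gröbner basis; comparing bases decides equality.
Buchberger on the first generating set:
f_1 = -3bc - c, LT = bc.
f_2 = -2ac - a + 5c^{2} - 3c - 1, LT = ac.

S(f_1,f_2): lcm = abc. S = -\tfrac{1}{2}ab + \tfrac{1}{3}ac + \tfrac{5}{2}bc^{2} - \tfrac{3}{2}bc - \tfrac{1}{2}b.
  reduce S modulo (f_1, f_2):
  remainder -\tfrac{1}{2}ab - \tfrac{1}{6}a - \tfrac{1}{2}b - \tfrac{1}{6} ≠ 0; add g_3 = -\tfrac{1}{2}ab - \tfrac{1}{6}a - \tfrac{1}{2}b - \tfrac{1}{6} to the basis.

The other S-polynomials (S(f_1,g_3), S(f_2,g_3)) all reduce to 0 modulo the current basis, so we have a Gröbner basis.
Inter-reduce: drop elements whose leading term is divisible by another's, tail-reduce, and make monic.
Reduced Gröbner basis: {ab + \tfrac{1}{3}a + b + \tfrac{1}{3}, ac + \tfrac{1}{2}a - \tfrac{5}{2}c^{2} + \tfrac{3}{2}c + \tfrac{1}{2}, bc + \tfrac{1}{3}c}.

Buchberger on the second generating set:
h_1 = -20ac - 10a - 18bc + 50c^{2} - 36c - 10, LT = ac.
h_2 = 2ac + a + 9bc - 5c^{2} + 6c + 1, LT = ac.

S(h_1,h_2): lcm = ac. S = -\tfrac{18}{5}bc - \tfrac{6}{5}c.
  reduce S modulo (h_1, h_2):
  remainder -\tfrac{18}{5}bc - \tfrac{6}{5}c ≠ 0; add k_3 = -\tfrac{18}{5}bc - \tfrac{6}{5}c to the basis.

S(h_1,k_3): lcm = abc. S = \tfrac{1}{2}ab - \tfrac{1}{3}ac + \tfrac{9}{10}b^{2}c - \tfrac{5}{2}bc^{2} + \tfrac{9}{5}bc + \tfrac{1}{2}b.
  reduce S modulo (h_1, h_2, k_3):
  remainder \tfrac{1}{2}ab + \tfrac{1}{6}a + \tfrac{1}{2}b + \tfrac{1}{6} ≠ 0; add k_4 = \tfrac{1}{2}ab + \tfrac{1}{6}a + \tfrac{1}{2}b + \tfrac{1}{6} to the basis.

The other S-polynomials (S(h_2,k_3), S(h_1,k_4), S(h_2,k_4), S(k_3,k_4)) all reduce to 0 modulo the current basis, so we have a Gröbner basis.
Inter-reduce: drop elements whose leading term is divisible by another's, tail-reduce, and make monic.
Reduced Gröbner basis: {ab + \tfrac{1}{3}a + b + \tfrac{1}{3}, ac + \tfrac{1}{2}a - \tfrac{5}{2}c^{2} + \tfrac{3}{2}c + \tfrac{1}{2}, bc + \tfrac{1}{3}c}.

The two bases agree; hence the ideals are identical.
The same test decides containment: I ⊆ J iff every generator of I reduces to 0 modulo a Gröbner basis of J.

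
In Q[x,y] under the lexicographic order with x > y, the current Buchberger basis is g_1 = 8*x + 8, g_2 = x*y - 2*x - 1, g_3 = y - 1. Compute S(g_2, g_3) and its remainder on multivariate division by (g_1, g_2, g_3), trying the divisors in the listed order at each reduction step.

S(g_2, g_3) = -x - 1; remainder on division = 0.

lcm(LM(g_2), LM(g_3)) = x*y.
S = (lcm/LT(g_2))·g_2 − (lcm/LT(g_3))·g_3 = -x - 1.
Reduce S modulo (g_1, g_2, g_3) in that order:
  leading term x: subtract (-1/8)·g_1 from -x - 1 → 0
The remainder is 0, so this S-polynomial contributes no new basis element.
An S-polynomial is built so that the two leading terms cancel; whether anything survives reduction is exactly the Gröbner-basis criterion.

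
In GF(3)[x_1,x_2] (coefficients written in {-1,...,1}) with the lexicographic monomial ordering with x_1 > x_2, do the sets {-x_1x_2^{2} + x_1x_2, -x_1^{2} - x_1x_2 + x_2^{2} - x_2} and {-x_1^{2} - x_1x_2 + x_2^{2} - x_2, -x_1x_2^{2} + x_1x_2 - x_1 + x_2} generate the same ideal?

Equality of ideals is decidable: compute both reduced Gröbner bases (unique for the ordering) and check whether they agree.
Buchberger on the first generating set:
f_1 = -x_1x_2^{2} + x_1x_2, LT = x_1x_2^{2}.
f_2 = -x_1^{2} - x_1x_2 + x_2^{2} - x_2, LT = x_1^{2}.

S(f_1,f_2): lcm = x_1^{2}x_2^{2}. S = -x_1^{2}x_2 - x_1x_2^{3} + x_2^{4} - x_2^{3}.
  leading term x_1^{2}x_2: subtract (x_2)·f_2 from -x_1^{2}x_2 - x_1x_2^{3} + x_2^{4} - x_2^{3} → -x_1x_2^{3} + x_1x_2^{2} + x_2^{4} + x_2^{3} + x_2^{2}
  leading term x_1x_2^{3}: subtract (x_2)·f_1 from -x_1x_2^{3} + x_1x_2^{2} + x_2^{4} + x_2^{3} + x_2^{2} → x_2^{4} + x_2^{3} + x_2^{2}
  leading term x_2^{4}: no divisor's leading term divides it; move x_2^{4} to the remainder.
  leading term x_2^{3}: no divisor's leading term divides it; move x_2^{3} to the remainder.
  leading term x_2^{2}: no divisor's leading term divides it; move x_2^{2} to the remainder.
  remainder x_2^{4} + x_2^{3} + x_2^{2} ≠ 0; add g_3 = x_2^{4} + x_2^{3} + x_2^{2} to the basis.

The other S-polynomials (S(f_1,g_3), S(f_2,g_3)) all reduce to 0 modulo the current basis, so we have a Gröbner basis.
Inter-reduce: drop elements whose leading term is divisible by another's, tail-reduce, and make monic.
Reduced Gröbner basis: {x_1^{2} + x_1x_2 - x_2^{2} + x_2, x_1x_2^{2} - x_1x_2, x_2^{4} + x_2^{3} + x_2^{2}}.

Buchberger on the second generating set:
h_1 = -x_1^{2} - x_1x_2 + x_2^{2} - x_2, LT = x_1^{2}.
h_2 = -x_1x_2^{2} + x_1x_2 - x_1 + x_2, LT = x_1x_2^{2}.

S(h_1,h_2): lcm = x_1^{2}x_2^{2}. S = x_1^{2}x_2 - x_1^{2} + x_1x_2^{3} + x_1x_2 - x_2^{4} + x_2^{3}.
  leading term x_1^{2}x_2: subtract (-x_2)·h_1 from x_1^{2}x_2 - x_1^{2} + x_1x_2^{3} + x_1x_2 - x_2^{4} + x_2^{3} → -x_1^{2} + x_1x_2^{3} - x_1x_2^{2} + x_1x_2 - x_2^{4} - x_2^{3} - x_2^{2}
  leading term x_1^{2}: subtract (1)·h_1 from -x_1^{2} + x_1x_2^{3} - x_1x_2^{2} + x_1x_2 - x_2^{4} - x_2^{3} - x_2^{2} → x_1x_2^{3} - x_1x_2^{2} - x_1x_2 - x_2^{4} - x_2^{3} + x_2^{2} + x_2
  leading term x_1x_2^{3}: subtract (-x_2)·h_2 from x_1x_2^{3} - x_1x_2^{2} - x_1x_2 - x_2^{4} - x_2^{3} + x_2^{2} + x_2 → x_1x_2 - x_2^{4} - x_2^{3} - x_2^{2} + x_2
  leading term x_1x_2: no divisor's leading term divides it; move x_1x_2 to the remainder.
  leading term x_2^{4}: no divisor's leading term divides it; move -x_2^{4} to the remainder.
  leading term x_2^{3}: no divisor's leading term divides it; move -x_2^{3} to the remainder.
  leading term x_2^{2}: no divisor's leading term divides it; move -x_2^{2} to the remainder.
  leading term x_2: no divisor's leading term divides it; move x_2 to the remainder.
  remainder x_1x_2 - x_2^{4} - x_2^{3} - x_2^{2} + x_2 ≠ 0; add k_3 = x_1x_2 - x_2^{4} - x_2^{3} - x_2^{2} + x_2 to the basis.

S(h_2,k_3): lcm = x_1x_2^{2}. S = -x_1x_2 + x_1 + x_2^{5} + x_2^{4} + x_2^{3} - x_2^{2} - x_2.
  leading term x_1x_2: subtract (-1)·k_3 from -x_1x_2 + x_1 + x_2^{5} + x_2^{4} + x_2^{3} - x_2^{2} - x_2 → x_1 + x_2^{5} + x_2^{2}
  leading term x_1: no divisor's leading term divides it; move x_1 to the remainder.
  leading term x_2^{5}: no divisor's leading term divides it; move x_2^{5} to the remainder.
  leading term x_2^{2}: no divisor's leading term divides it; move x_2^{2} to the remainder.
  remainder x_1 + x_2^{5} + x_2^{2} ≠ 0; add k_4 = x_1 + x_2^{5} + x_2^{2} to the basis.

S(h_2,k_4): lcm = x_1x_2^{2}. S = -x_1x_2 + x_1 - x_2^{7} - x_2^{4} - x_2.
  leading term x_1x_2: subtract (-1)·k_3 from -x_1x_2 + x_1 - x_2^{7} - x_2^{4} - x_2 → x_1 - x_2^{7} + x_2^{4} - x_2^{3} - x_2^{2}
  leading term x_1: subtract (1)·k_4 from x_1 - x_2^{7} + x_2^{4} - x_2^{3} - x_2^{2} → -x_2^{7} - x_2^{5} + x_2^{4} - x_2^{3} + x_2^{2}
  leading term x_2^{7}: no divisor's leading term divides it; move -x_2^{7} to the remainder.
  leading term x_2^{5}: no divisor's leading term divides it; move -x_2^{5} to the remainder.
  leading term x_2^{4}: no divisor's leading term divides it; move x_2^{4} to the remainder.
  leading term x_2^{3}: no divisor's leading term divides it; move -x_2^{3} to the remainder.
  leading term x_2^{2}: no divisor's leading term divides it; move x_2^{2} to the remainder.
  remainder -x_2^{7} - x_2^{5} + x_2^{4} - x_2^{3} + x_2^{2} ≠ 0; add k_5 = -x_2^{7} - x_2^{5} + x_2^{4} - x_2^{3} + x_2^{2} to the basis.

S(k_3,k_4): lcm = x_1x_2. S = -x_2^{6} - x_2^{4} + x_2^{3} - x_2^{2} + x_2.
  leading term x_2^{6}: no divisor's leading term divides it; move -x_2^{6} to the remainder.
  leading term x_2^{4}: no divisor's leading term divides it; move -x_2^{4} to the remainder.
  leading term x_2^{3}: no divisor's leading term divides it; move x_2^{3} to the remainder.
  leading term x_2^{2}: no divisor's leading term divides it; move -x_2^{2} to the remainder.
  leading term x_2: no divisor's leading term divides it; move x_2 to the remainder.
  remainder -x_2^{6} - x_2^{4} + x_2^{3} - x_2^{2} + x_2 ≠ 0; add k_6 = -x_2^{6} - x_2^{4} + x_2^{3} - x_2^{2} + x_2 to the basis.

The other S-polynomials (S(h_1,k_3), S(h_1,k_4), S(h_1,k_5), S(h_2,k_5), S(k_3,k_5), S(k_4,k_5), S(h_1,k_6), S(h_2,k_6), S(k_3,k_6), S(k_4,k_6), S(k_5,k_6)) all reduce to 0 modulo the current basis, so we have a Gröbner basis.
Inter-reduce: drop elements whose leading term is divisible by another's, tail-reduce, and make monic.
Reduced Gröbner basis: {x_1 + x_2^{5} + x_2^{2}, x_2^{6} + x_2^{4} - x_2^{3} + x_2^{2} - x_2}.

The bases are distinct; the ideals are different.

No, the ideals differ.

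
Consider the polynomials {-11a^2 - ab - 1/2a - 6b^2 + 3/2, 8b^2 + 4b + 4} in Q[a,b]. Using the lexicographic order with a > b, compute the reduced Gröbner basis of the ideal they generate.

Buchberger's algorithm terminates because the ascending chain of leading-term ideals stabilizes.

f_1 = -11a^2 - ab - 1/2a - 6b^2 + 3/2, LT = a^2.
f_2 = 8b^2 + 4b + 4, LT = b^2.

The S-polynomials (S(f_1,f_2)) all reduce to 0 modulo the current basis, so we have a Gröbner basis.

G = {a^2 + 1/11ab + 1/22a - 3/11b - 9/22, b^2 + 1/2b + 1/2}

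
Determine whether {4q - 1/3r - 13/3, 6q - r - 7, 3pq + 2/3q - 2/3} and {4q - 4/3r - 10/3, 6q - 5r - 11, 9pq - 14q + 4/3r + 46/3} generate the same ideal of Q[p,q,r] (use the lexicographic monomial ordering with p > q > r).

No, the ideals differ.

For a fixed monomial order, each ideal has a unique reduced Gröbner basis; comparing bases decides equality.
Buchberger on the first generating set:
f_1 = 4q - 1/3r - 13/3, LT = q.
f_2 = 6q - r - 7, LT = q.
f_3 = 3pq + 2/3q - 2/3, LT = pq.

S(f_1,f_2): lcm = q. S = 1/12r + 1/12.
  leading term r: no divisor's leading term divides it; move 1/12r to the remainder.
  leading term 1: no divisor's leading term divides it; move 1/12 to the remainder.
  remainder 1/12r + 1/12 ≠ 0; add g_4 = 1/12r + 1/12 to the basis.

S(f_1,f_3): lcm = pq. S = -1/12pr - 13/12p - 2/9q + 2/9.
  leading term pr: subtract (-p)·g_4 from -1/12pr - 13/12p - 2/9q + 2/9 → -p - 2/9q + 2/9
  leading term p: no divisor's leading term divides it; move -p to the remainder.
  leading term q: subtract (-1/18)·f_1 from -2/9q + 2/9 → -1/54r - 1/54
  leading term r: subtract (-2/9)·g_4 from -1/54r - 1/54 → 0
  remainder -p ≠ 0; add g_5 = -p to the basis.

The other S-polynomials (S(f_2,f_3), S(f_1,g_4), S(f_2,g_4), S(f_3,g_4), S(f_1,g_5), S(f_2,g_5), S(f_3,g_5), S(g_4,g_5)) all reduce to 0 modulo the current basis, so we have a Gröbner basis.
Inter-reduce: drop elements whose leading term is divisible by another's, tail-reduce, and make monic.
Reduced Gröbner basis: {p, q - 1, r + 1}.

Buchberger on the second generating set:
h_1 = 4q - 4/3r - 10/3, LT = q.
h_2 = 6q - 5r - 11, LT = q.
h_3 = 9pq - 14q + 4/3r + 46/3, LT = pq.

S(h_1,h_2): lcm = q. S = 1/2r + 1.
  leading term r: no divisor's leading term divides it; move 1/2r to the remainder.
  leading term 1: no divisor's leading term divides it; move 1 to the remainder.
  remainder 1/2r + 1 ≠ 0; add k_4 = 1/2r + 1 to the basis.

S(h_1,h_3): lcm = pq. S = -1/3pr - 5/6p + 14/9q - 4/27r - 46/27.
  leading term pr: subtract (-2/3p)·k_4 from -1/3pr - 5/6p + 14/9q - 4/27r - 46/27 → -1/6p + 14/9q - 4/27r - 46/27
  leading term p: no divisor's leading term divides it; move -1/6p to the remainder.
  leading term q: subtract (7/18)·h_1 from 14/9q - 4/27r - 46/27 → 10/27r - 11/27
  leading term r: subtract (20/27)·k_4 from 10/27r - 11/27 → -31/27
  leading term 1: no divisor's leading term divides it; move -31/27 to the remainder.
  remainder -1/6p - 31/27 ≠ 0; add k_5 = -1/6p - 31/27 to the basis.

The other S-polynomials (S(h_2,h_3), S(h_1,k_4), S(h_2,k_4), S(h_3,k_4), S(h_1,k_5), S(h_2,k_5), S(h_3,k_5), S(k_4,k_5)) all reduce to 0 modulo the current basis, so we have a Gröbner basis.
Inter-reduce: drop elements whose leading term is divisible by another's, tail-reduce, and make monic.
Reduced Gröbner basis: {p + 62/9, q - 1/6, r + 2}.

These differ, so the ideals are not equal.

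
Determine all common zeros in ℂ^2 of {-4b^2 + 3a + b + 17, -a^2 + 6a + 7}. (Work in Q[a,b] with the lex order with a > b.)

{(-1, -7/4), (-1, 2), (7, 1/8 - sqrt(609)/8), (7, 1/8 + sqrt(609)/8)}

Compute a lex Gröbner basis by Buchberger's algorithm.
f_1 = 3a - 4b^2 + b + 17, LT = a.
f_2 = -a^2 + 6a + 7, LT = a^2.

S(f_1,f_2): lcm = a^2. S = -4/3ab^2 + 1/3ab + 35/3a + 7.
  leading term ab^2: subtract (-4/9b^2)·f_1 from -4/3ab^2 + 1/3ab + 35/3a + 7 → 1/3ab + 35/3a - 16/9b^4 + 4/9b^3 + 68/9b^2 + 7
  leading term ab: subtract (1/9b)·f_1 from 1/3ab + 35/3a - 16/9b^4 + 4/9b^3 + 68/9b^2 + 7 → 35/3a - 16/9b^4 + 8/9b^3 + 67/9b^2 - 17/9b + 7
  leading term a: subtract (35/9)·f_1 from 35/3a - 16/9b^4 + 8/9b^3 + 67/9b^2 - 17/9b + 7 → -16/9b^4 + 8/9b^3 + 23b^2 - 52/9b - 532/9
  leading term b^4: no divisor's leading term divides it; move -16/9b^4 to the remainder.
  leading term b^3: no divisor's leading term divides it; move 8/9b^3 to the remainder.
  leading term b^2: no divisor's leading term divides it; move 23b^2 to the remainder.
  leading term b: no divisor's leading term divides it; move -52/9b to the remainder.
  leading term 1: no divisor's leading term divides it; move -532/9 to the remainder.
  remainder -16/9b^4 + 8/9b^3 + 23b^2 - 52/9b - 532/9 ≠ 0; add h_3 = -16/9b^4 + 8/9b^3 + 23b^2 - 52/9b - 532/9 to the basis.

S(f_1,h_3): leading monomials are coprime, so the S-polynomial reduces to 0 (Buchberger's first criterion).
S(f_2,h_3): leading monomials are coprime, so the S-polynomial reduces to 0 (Buchberger's first criterion).
Every S-polynomial of the final basis reduces to 0, so we have a Gröbner basis.
Inter-reduce: drop elements whose leading term is divisible by another's, tail-reduce, and make monic.
Reduced Gröbner basis: {a - 4/3b^2 + 1/3b + 17/3, b^4 - 1/2b^3 - 207/16b^2 + 13/4b + 133/4}.

A lex Gröbner basis eliminates variables successively. Here b^4 - 1/2b^3 - 207/16b^2 + 13/4b + 133/4 depends only on b, with roots {-7/4, 2, 1/8 - sqrt(609)/8, 1/8 + sqrt(609)/8}; lifting each root through the earlier basis elements recovers the full solutions.
  b = -7/4: the earlier basis element becomes a + 1 = 0, giving a = -1 — point (-1, -7/4).
  b = 2: the earlier basis element becomes a + 1 = 0, giving a = -1 — point (-1, 2).
  b = 1/8 - sqrt(609)/8: the earlier basis element becomes a - 7 = 0, giving a = 7 — point (7, 1/8 - sqrt(609)/8).
  b = 1/8 + sqrt(609)/8: the earlier basis element becomes a - 7 = 0, giving a = 7 — point (7, 1/8 + sqrt(609)/8).
Substituting each solution back into the original system confirms all equations vanish.
A lex Gröbner basis triangularizes the system, enabling back-substitution.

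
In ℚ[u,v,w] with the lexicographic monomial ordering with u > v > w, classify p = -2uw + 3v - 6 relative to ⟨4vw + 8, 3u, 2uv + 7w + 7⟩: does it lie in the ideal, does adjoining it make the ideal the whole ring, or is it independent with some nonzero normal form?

-2uw + 3v - 6 lies in I (it reduces to 0).

First compute the reduced Gröbner basis of I by Buchberger's algorithm.
f_1 = 4vw + 8, LT = vw.
f_2 = 3u, LT = u.
f_3 = 2uv + 7w + 7, LT = uv.

S(f_1,f_2): leading monomials are coprime, so the S-polynomial reduces to 0 (Buchberger's first criterion).
S(f_1,f_3): lcm = uvw. S = 2u - 7/2w² - 7/2w.
  leading term u: subtract (⅔)·f_2 from 2u - 7/2w² - 7/2w → -7/2w² - 7/2w
  leading term w²: no divisor's leading term divides it; move -7/2w² to the remainder.
  leading term w: no divisor's leading term divides it; move -7/2w to the remainder.
  remainder -7/2w² - 7/2w ≠ 0; add h_4 = -7/2w² - 7/2w to the basis.

S(f_2,f_3): lcm = uv. S = -7/2w - 7/2.
  leading term w: no divisor's leading term divides it; move -7/2w to the remainder.
  leading term 1: no divisor's leading term divides it; move -7/2 to the remainder.
  remainder -7/2w - 7/2 ≠ 0; add h_5 = -7/2w - 7/2 to the basis.

S(f_1,h_4): lcm = vw². S = -vw + 2w.
  leading term vw: subtract (-¼)·f_1 from -vw + 2w → 2w + 2
  leading term w: subtract (-4/7)·h_5 from 2w + 2 → 0
  remainder 0.

S(f_2,h_4): leading monomials are coprime, so the S-polynomial reduces to 0 (Buchberger's first criterion).
S(f_3,h_4): leading monomials are coprime, so the S-polynomial reduces to 0 (Buchberger's first criterion).
S(f_1,h_5): lcm = vw. S = -v + 2.
  leading term v: no divisor's leading term divides it; move -v to the remainder.
  leading term 1: no divisor's leading term divides it; move 2 to the remainder.
  remainder -v + 2 ≠ 0; add h_6 = -v + 2 to the basis.

S(f_2,h_5): leading monomials are coprime, so the S-polynomial reduces to 0 (Buchberger's first criterion).
S(f_3,h_5): leading monomials are coprime, so the S-polynomial reduces to 0 (Buchberger's first criterion).
S(h_4,h_5): lcm = w². S = 0.
  remainder 0.

S(f_1,h_6): lcm = vw. S = 2w + 2.
  leading term w: subtract (-4/7)·h_5 from 2w + 2 → 0
  remainder 0.

S(f_2,h_6): leading monomials are coprime, so the S-polynomial reduces to 0 (Buchberger's first criterion).
S(f_3,h_6): lcm = uv. S = 2u + 7/2w + 7/2.
  leading term u: subtract (⅔)·f_2 from 2u + 7/2w + 7/2 → 7/2w + 7/2
  leading term w: subtract (-1)·h_5 from 7/2w + 7/2 → 0
  remainder 0.

S(h_4,h_6): leading monomials are coprime, so the S-polynomial reduces to 0 (Buchberger's first criterion).
S(h_5,h_6): leading monomials are coprime, so the S-polynomial reduces to 0 (Buchberger's first criterion).
Every S-polynomial of the final basis reduces to 0, so we have a Gröbner basis.
Inter-reduce: drop elements whose leading term is divisible by another's, tail-reduce, and make monic.
Reduced Gröbner basis: {u, v - 2, w + 1}.
Label its elements g_1 = u, g_2 = v - 2, g_3 = w + 1.

Reduce p = -2uw + 3v - 6 modulo G:
  leading term uw: subtract (-2w)·g_1 from -2uw + 3v - 6 → 3v - 6
  leading term v: subtract (3)·g_2 from 3v - 6 → 0
  normal form = 0.
Since the normal form is 0, p ∈ I.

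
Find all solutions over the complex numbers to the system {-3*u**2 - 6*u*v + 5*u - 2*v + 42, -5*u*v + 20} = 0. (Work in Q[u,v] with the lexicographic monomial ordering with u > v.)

Compute a lex Gröbner basis by Buchberger's algorithm.
f_1 = -3*u**2 - 6*u*v + 5*u - 2*v + 42, LT = u**2.
f_2 = -5*u*v + 20, LT = u*v.

S(f_1,f_2): lcm = u**2*v. S = 2*u*v**2 - 5/3*u*v + 4*u + 2/3*v**2 - 14*v.
  leading term u*v**2: subtract (-2/5*v)·f_2 from 2*u*v**2 - 5/3*u*v + 4*u + 2/3*v**2 - 14*v → -5/3*u*v + 4*u + 2/3*v**2 - 6*v
  leading term u*v: subtract (1/3)·f_2 from -5/3*u*v + 4*u + 2/3*v**2 - 6*v → 4*u + 2/3*v**2 - 6*v - 20/3
  leading term u: no divisor's leading term divides it; move 4*u to the remainder.
  leading term v**2: no divisor's leading term divides it; move 2/3*v**2 to the remainder.
  leading term v: no divisor's leading term divides it; move -6*v to the remainder.
  leading term 1: no divisor's leading term divides it; move -20/3 to the remainder.
  remainder 4*u + 2/3*v**2 - 6*v - 20/3 ≠ 0; add h_3 = 4*u + 2/3*v**2 - 6*v - 20/3 to the basis.

S(f_1,h_3): lcm = u**2. S = -1/6*u*v**2 + 7/2*u*v + 2/3*v - 14.
  leading term u*v**2: subtract (1/30*v)·f_2 from -1/6*u*v**2 + 7/2*u*v + 2/3*v - 14 → 7/2*u*v - 14
  leading term u*v: subtract (-7/10)·f_2 from 7/2*u*v - 14 → 0
  remainder 0.

S(f_2,h_3): lcm = u*v. S = -1/6*v**3 + 3/2*v**2 + 5/3*v - 4.
  leading term v**3: no divisor's leading term divides it; move -1/6*v**3 to the remainder.
  leading term v**2: no divisor's leading term divides it; move 3/2*v**2 to the remainder.
  leading term v: no divisor's leading term divides it; move 5/3*v to the remainder.
  leading term 1: no divisor's leading term divides it; move -4 to the remainder.
  remainder -1/6*v**3 + 3/2*v**2 + 5/3*v - 4 ≠ 0; add h_4 = -1/6*v**3 + 3/2*v**2 + 5/3*v - 4 to the basis.

S(f_1,h_4): leading monomials are coprime, so the S-polynomial reduces to 0 (Buchberger's first criterion).
S(f_2,h_4): lcm = u*v**3. S = 9*u*v**2 + 10*u*v - 24*u - 4*v**2.
  leading term u*v**2: subtract (-9/5*v)·f_2 from 9*u*v**2 + 10*u*v - 24*u - 4*v**2 → 10*u*v - 24*u - 4*v**2 + 36*v
  leading term u*v: subtract (-2)·f_2 from 10*u*v - 24*u - 4*v**2 + 36*v → -24*u - 4*v**2 + 36*v + 40
  leading term u: subtract (-6)·h_3 from -24*u - 4*v**2 + 36*v + 40 → 0
  remainder 0.

S(h_3,h_4): leading monomials are coprime, so the S-polynomial reduces to 0 (Buchberger's first criterion).
Every S-polynomial of the final basis reduces to 0, so we have a Gröbner basis.
Inter-reduce: drop elements whose leading term is divisible by another's, tail-reduce, and make monic.
Reduced Gröbner basis: {u + 1/6*v**2 - 3/2*v - 5/3, v**3 - 9*v**2 - 10*v + 24}.

A lex Gröbner basis eliminates variables successively. Here v**3 - 9*v**2 - 10*v + 24 depends only on v, with roots {-2, 11/2 - sqrt(73)/2, sqrt(73)/2 + 11/2}; lifting each root through the earlier basis elements recovers the full solutions.
  v = -2: the earlier basis element becomes u + 2 = 0, giving u = -2 — point (-2, -2).
  v = 11/2 - sqrt(73)/2: the earlier basis element becomes u - 11/6 - sqrt(73)/6 = 0, giving u = sqrt(73)/6 + 11/6 — point (sqrt(73)/6 + 11/6, 11/2 - sqrt(73)/2).
  v = sqrt(73)/2 + 11/2: the earlier basis element becomes u - 11/6 + sqrt(73)/6 = 0, giving u = 11/6 - sqrt(73)/6 — point (11/6 - sqrt(73)/6, sqrt(73)/2 + 11/2).
Check: every point annihilates each of the original generators.

{(-2, -2), (sqrt(73)/6 + 11/6, 11/2 - sqrt(73)/2), (11/6 - sqrt(73)/6, sqrt(73)/2 + 11/2)}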